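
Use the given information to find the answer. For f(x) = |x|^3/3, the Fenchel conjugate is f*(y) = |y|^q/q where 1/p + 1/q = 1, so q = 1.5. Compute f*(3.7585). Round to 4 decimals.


The conjugate exponent q satisfies 1/p + 1/q = 1.
p = 3, so q = 3/(3 - 1) = 1.5
|y|^q = 3.7585^1.5 = 7.2865
f*(3.7585) = 7.2865 / 1.5 = 4.8577


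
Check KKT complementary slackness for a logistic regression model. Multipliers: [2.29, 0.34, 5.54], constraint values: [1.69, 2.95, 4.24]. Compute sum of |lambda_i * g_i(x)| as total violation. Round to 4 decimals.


KKT complementary slackness check:
lambda_1 * g_1 = 2.29 * 1.69 = 3.8701
lambda_2 * g_2 = 0.34 * 2.95 = 1.003
lambda_3 * g_3 = 5.54 * 4.24 = 23.4896
Total violation = 3.8701 + 1.003 + 23.4896 = 28.3627


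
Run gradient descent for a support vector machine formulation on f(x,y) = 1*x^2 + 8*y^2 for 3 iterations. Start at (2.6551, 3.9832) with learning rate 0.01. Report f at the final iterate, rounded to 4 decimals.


Gradient descent on f(x,y) = 1*x^2 + 8*y^2.
Starting point: (2.6551, 3.9832), alpha = 0.01
Step 1: grad_x = 2*1*2.6551 = 5.3102, grad_y = 2*8*3.9832 = 63.7312
  x_1 = 2.6551 - 0.01*5.3102 = 2.602
  y_1 = 3.9832 - 0.01*63.7312 = 3.3459
Step 2: grad_x = 2*1*2.602 = 5.204, grad_y = 2*8*3.3459 = 53.5342
  x_2 = 2.602 - 0.01*5.204 = 2.55
  y_2 = 3.3459 - 0.01*53.5342 = 2.8105
Step 3: grad_x = 2*1*2.55 = 5.0999, grad_y = 2*8*2.8105 = 44.9687
  x_3 = 2.55 - 0.01*5.0999 = 2.499
  y_3 = 2.8105 - 0.01*44.9687 = 2.3609
f(2.499, 2.3609) = 1*2.499^2 + 8*2.3609^2 = 50.834


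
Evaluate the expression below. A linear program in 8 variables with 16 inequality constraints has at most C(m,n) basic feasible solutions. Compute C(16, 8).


Each vertex corresponds to some choice of n active constraints out of m, so the number of vertices is at most C(m, n) = m! / (n!(m-n)!).
m = 16, n = 8
Numerator: 16 * 15 * 14 * 13 * 12 * 11 * 10 * 9
Denominator: 8! = 40320
C(16, 8) = 12870


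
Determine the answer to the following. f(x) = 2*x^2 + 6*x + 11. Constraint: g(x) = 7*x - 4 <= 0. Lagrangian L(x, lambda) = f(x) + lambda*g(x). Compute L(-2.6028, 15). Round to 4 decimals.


Step 1: Evaluate f(x).
f(-2.6028) = 2*(-2.6028)^2 + 6*(-2.6028) + 11 = 8.9323
Step 2: Evaluate g(x).
g(-2.6028) = 7*-2.6028 - 4 = -22.2196
Step 3: Compute Lagrangian.
L = 8.9323 + 15*-22.2196 = -324.3617


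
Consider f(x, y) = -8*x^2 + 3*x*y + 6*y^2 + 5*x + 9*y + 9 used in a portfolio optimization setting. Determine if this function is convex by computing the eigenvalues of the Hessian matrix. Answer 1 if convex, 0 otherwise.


The Hessian of f(x,y) = -8*x^2 + 3*x*y + 6*y^2 + 5*x + 9*y + 9 is:
H = [[-16, 3], [3, 12]]
Trace = -16 + 12 = -4
Determinant = -16*12 - (3)^2 = -201
Discriminant = (-4)^2 - 4*-201 = 820.0
Eigenvalues: lambda_1 = -16.3178, lambda_2 = 12.3178
The function is not convex.

0


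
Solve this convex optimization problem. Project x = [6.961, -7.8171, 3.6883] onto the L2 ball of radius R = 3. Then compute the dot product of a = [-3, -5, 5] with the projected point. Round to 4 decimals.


Step 1: Compute ||x|| (intermediates to 6 decimals).
||x|| = sqrt(6.961^2 + (-7.8171)^2 + 3.6883^2) = 11.098024
Step 2: Project.
Since ||x|| > R, scale = R/||x|| = 3/11.098024 = 0.270318, proj(x) = scale * x
proj(x) = [1.881684, -2.113103, 0.997014]
Step 3: Dot product.
a^T * proj(x) = -3*1.881684 - 5*(-2.113103) + 5*0.997014 = 9.9055


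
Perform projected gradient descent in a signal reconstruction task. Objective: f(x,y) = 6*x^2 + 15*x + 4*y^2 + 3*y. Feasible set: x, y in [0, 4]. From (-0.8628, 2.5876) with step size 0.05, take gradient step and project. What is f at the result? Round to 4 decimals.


Step 1: Compute gradient at (-0.8628, 2.5876).
grad_x = 2*6*-0.8628 + 15 = 4.6464
grad_y = 2*4*2.5876 + 3 = 23.7008
Step 2: Gradient step.
x_raw = -0.8628 - 0.05*4.6464 = -1.0951
y_raw = 2.5876 - 0.05*23.7008 = 1.4026
Step 3: Project onto [0, 4].
x_proj = clip(-1.0951) = 0.0
y_proj = clip(1.4026) = 1.4026
Step 4: Evaluate f.
f(0.0, 1.4026) = 12.0764


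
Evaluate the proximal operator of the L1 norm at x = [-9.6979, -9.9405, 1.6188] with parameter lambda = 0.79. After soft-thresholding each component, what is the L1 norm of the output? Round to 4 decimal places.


Soft-thresholding with lambda = 0.79:
prox(-9.6979) = sign(-9.6979)*max(|-9.6979| - 0.79, 0) = -8.9079
prox(-9.9405) = sign(-9.9405)*max(|-9.9405| - 0.79, 0) = -9.1505
prox(1.6188) = sign(1.6188)*max(|1.6188| - 0.79, 0) = 0.8288
prox(x) = [-8.9079, -9.1505, 0.8288]
||prox(x)||_1 = 8.9079 + 9.1505 + 0.8288 = 18.8872


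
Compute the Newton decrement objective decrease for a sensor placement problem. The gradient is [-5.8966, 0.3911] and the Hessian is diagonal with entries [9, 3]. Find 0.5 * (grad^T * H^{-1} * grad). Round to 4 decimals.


Step 1: H is diagonal, so H^(-1) * g = [-0.6552, 0.1304].
Step 2: g^T H^(-1) g = sum_i g_i^2 / H_ii
  = (-5.8966)^2/9 + (0.3911)^2/3
  = 3.8633 + 0.051 = 3.9143
Step 3: Objective decrease = 0.5 * g^T H^(-1) g = 1.9572


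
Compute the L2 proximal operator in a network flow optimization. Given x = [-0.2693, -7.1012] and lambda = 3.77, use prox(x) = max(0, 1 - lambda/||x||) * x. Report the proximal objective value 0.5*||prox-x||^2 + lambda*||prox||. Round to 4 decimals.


Step 1: Compute ||x||.
||x|| = 7.1063
Step 2: Compute scaling factor.
scale = max(0, 1 - 3.77/7.1063) = 0.4695
Step 3: prox(x) = [-0.1264, -3.3339]
||prox(x)|| = 3.3363
Step 4: Proximal objective.
0.5*||prox-x||^2 = 7.1065
lambda*||prox|| = 12.5779
Total = 19.6843


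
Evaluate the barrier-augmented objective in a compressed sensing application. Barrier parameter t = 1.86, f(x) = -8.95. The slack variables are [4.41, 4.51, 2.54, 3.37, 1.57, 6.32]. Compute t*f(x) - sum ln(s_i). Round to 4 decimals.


Step 1: Compute log-barrier.
ln values: [1.4839, 1.5063, 0.9322, 1.2149, 0.4511, 1.8437]
phi = -(1.4839 + 1.5063 + 0.9322 + 1.2149 + 0.4511 + 1.8437) = -7.432
Step 2: Compute augmented objective.
t*f(x) = 1.86*-8.95 = -16.647
Total = -16.647 - 7.432 = -24.079


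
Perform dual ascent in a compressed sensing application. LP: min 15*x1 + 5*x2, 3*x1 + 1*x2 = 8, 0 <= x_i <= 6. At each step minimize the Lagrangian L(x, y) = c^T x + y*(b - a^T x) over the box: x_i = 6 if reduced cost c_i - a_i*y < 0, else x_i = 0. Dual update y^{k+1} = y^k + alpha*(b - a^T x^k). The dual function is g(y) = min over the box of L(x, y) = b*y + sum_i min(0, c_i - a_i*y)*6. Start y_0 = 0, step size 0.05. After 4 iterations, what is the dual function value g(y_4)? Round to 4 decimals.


Dual ascent for LP: min 15*x1 + 5*x2, 3*x1 + 1*x2 = 8, 0 <= x_i <= 6
Step 1: y^k = 0.0, reduced costs: (15.0, 5.0)
  x^k = (0.0, 0.0), subgradient = b - a^T x = 8.0
  y^{k+1} = 0.0 + 0.05*8.0 = 0.4
Step 2: y^k = 0.4, reduced costs: (13.8, 4.6)
  x^k = (0.0, 0.0), subgradient = b - a^T x = 8.0
  y^{k+1} = 0.4 + 0.05*8.0 = 0.8
Step 3: y^k = 0.8, reduced costs: (12.6, 4.2)
  x^k = (0.0, 0.0), subgradient = b - a^T x = 8.0
  y^{k+1} = 0.8 + 0.05*8.0 = 1.2
Step 4: y^k = 1.2, reduced costs: (11.4, 3.8)
  x^k = (0.0, 0.0), subgradient = b - a^T x = 8.0
  y^{k+1} = 1.2 + 0.05*8.0 = 1.6
Dual objective at y_4 = 1.6: reduced costs (10.2, 3.4), box minimizer x = (0.0, 0.0)
g(y_4) = b*y + (c1 - a1*y)*x1 + (c2 - a2*y)*x2 = 8*1.6 + 10.2*0.0 + 3.4*0.0 = 12.8 + 0.0 + 0.0 = 12.8


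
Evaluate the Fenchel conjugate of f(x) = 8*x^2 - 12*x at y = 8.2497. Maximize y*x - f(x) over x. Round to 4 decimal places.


f*(y) = sup_x {y*x - a*x^2 - b*x} = sup_x {(y-b)*x - a*x^2}
FOC: (y - b) - 2a*x = 0 => x* = (y - b)/(2a)
x* = (8.2497 + 12)/(2*8) = 1.2656
f*(8.2497) = (y-b)^2/(4a) = (8.2497 + 12)^2/(4*8)
= 410.0504/32 = 12.8141


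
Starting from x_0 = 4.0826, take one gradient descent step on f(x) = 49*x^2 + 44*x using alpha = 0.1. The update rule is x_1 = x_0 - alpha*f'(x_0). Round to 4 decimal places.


We compute the gradient at x_0 and apply the update.
f'(x) = 98*x + 44
f'(4.0826) = 98*4.0826 + 44 = 444.0948
x_1 = 4.0826 - 0.1*444.0948 = -40.3269


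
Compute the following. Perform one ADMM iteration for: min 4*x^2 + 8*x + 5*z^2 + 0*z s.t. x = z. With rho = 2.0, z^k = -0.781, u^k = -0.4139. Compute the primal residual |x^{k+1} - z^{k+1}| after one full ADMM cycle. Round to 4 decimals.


ADMM iteration with rho = 2.0, z^k = -0.781, u^k = -0.4139
Step 1: x-update.
Minimize 4*x^2 + 8*x + (2.0/2)*(x + 0.781 - 0.4139)^2
FOC: (2*4 + 2.0)*x = -8 + 2.0*(-0.781 + 0.4139)
x^{k+1} = -0.8734
Step 2: z-update.
Minimize 5*z^2 + 0*z + (2.0/2)*(-0.8734 - z - 0.4139)^2
FOC: (2*5 + 2.0)*z = 0 + 2.0*(-0.8734 - 0.4139)
z^{k+1} = -0.2146
Step 3: u-update.
u^{k+1} = -0.4139 - 0.8734 + 0.2146 = -1.0728
Step 4: Primal residual = |-0.8734 + 0.2146| = 0.6589


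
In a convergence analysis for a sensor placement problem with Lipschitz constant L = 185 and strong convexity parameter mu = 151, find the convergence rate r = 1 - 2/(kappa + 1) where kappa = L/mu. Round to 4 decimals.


Step 1: Compute the condition number.
kappa = L/mu = 185/151 = 1.2252
Step 2: Compute the convergence rate.
r = 1 - 2/(kappa + 1) = 1 - 2*mu/(L + mu) = (L - mu)/(L + mu) = 34/336 = 0.1012


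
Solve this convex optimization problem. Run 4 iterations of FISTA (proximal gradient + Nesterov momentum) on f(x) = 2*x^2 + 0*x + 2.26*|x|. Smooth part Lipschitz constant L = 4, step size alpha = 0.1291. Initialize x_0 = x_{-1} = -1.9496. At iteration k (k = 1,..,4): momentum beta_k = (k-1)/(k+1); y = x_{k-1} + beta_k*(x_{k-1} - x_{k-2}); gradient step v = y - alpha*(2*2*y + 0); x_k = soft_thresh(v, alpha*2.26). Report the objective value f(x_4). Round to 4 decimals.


FISTA on f(x) = 2*x^2 + 0*x + 2.26*|x|
L = 4, alpha = 0.1291
Iteration 1: beta = 0.0, y = -1.9496 + 0.0*(-1.9496 + 1.9496) = -1.9496
  grad(y) = -7.7984, v = y - alpha*grad = -0.9428
  prox(v) = soft_thresh(-0.9428, 0.2918) = -0.6511
Iteration 2: beta = 0.3333, y = -0.6511 + 0.3333*(-0.6511 + 1.9496) = -0.2182
  grad(y) = -0.8729, v = y - alpha*grad = -0.1055
  prox(v) = soft_thresh(-0.1055, 0.2918) = 0.0
Iteration 3: beta = 0.5, y = 0.0 + 0.5*(0.0 + 0.6511) = 0.3255
  grad(y) = 1.3021, v = y - alpha*grad = 0.1574
  prox(v) = soft_thresh(0.1574, 0.2918) = 0.0
Iteration 4: beta = 0.6, y = 0.0 + 0.6*(0.0 - 0.0) = 0.0
  grad(y) = 0.0, v = y - alpha*grad = 0.0
  prox(v) = soft_thresh(0.0, 0.2918) = 0.0
f(x_4) = 2*0.0^2 + 0*0.0 + 2.26*|0.0| = 0.0


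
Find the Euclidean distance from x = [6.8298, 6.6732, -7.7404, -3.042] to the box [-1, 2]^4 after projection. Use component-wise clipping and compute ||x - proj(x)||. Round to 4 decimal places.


Project each component onto [-1, 2].
clip(6.8298) = 2.0, clip(6.6732) = 2.0, clip(-7.7404) = -1.0, clip(-3.042) = -1.0
Projection = [2.0, 2.0, -1.0, -1.0]
Squared diffs: [23.327, 21.8388, 45.433, 4.1698]
Distance = sqrt(94.7686) = 9.7349


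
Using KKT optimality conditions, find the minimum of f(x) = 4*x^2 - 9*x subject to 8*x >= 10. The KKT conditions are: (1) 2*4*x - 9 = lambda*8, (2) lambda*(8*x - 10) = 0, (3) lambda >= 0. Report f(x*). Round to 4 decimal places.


Step 1: Try lambda = 0 (constraint inactive).
x_unc = 9/(2*4) = 1.125
Check: 8*1.125 = 9.0 < 10 -- violated!
Step 2: Constraint must be active: 8*x = 10
x* = 10/8 = 1.25
lambda = (2*4*1.25 - 9)/8 = 0.125
Step 3: Compute optimal value.
f(x*) = 4*1.25^2 - 9*1.25 = -5.0


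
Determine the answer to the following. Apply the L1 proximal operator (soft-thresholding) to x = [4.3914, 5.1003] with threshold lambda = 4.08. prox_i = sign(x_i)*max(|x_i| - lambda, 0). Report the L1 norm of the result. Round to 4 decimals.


Soft-thresholding with lambda = 4.08:
prox(4.3914) = sign(4.3914)*max(|4.3914| - 4.08, 0) = 0.3114
prox(5.1003) = sign(5.1003)*max(|5.1003| - 4.08, 0) = 1.0203
prox(x) = [0.3114, 1.0203]
||prox(x)||_1 = 0.3114 + 1.0203 = 1.3317


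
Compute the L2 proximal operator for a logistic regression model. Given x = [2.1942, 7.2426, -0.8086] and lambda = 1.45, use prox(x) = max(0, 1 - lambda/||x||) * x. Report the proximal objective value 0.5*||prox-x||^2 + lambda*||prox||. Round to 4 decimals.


Step 1: Compute ||x||.
||x|| = 7.6108
Step 2: Compute scaling factor.
scale = max(0, 1 - 1.45/7.6108) = 0.8095
Step 3: prox(x) = [1.7762, 5.8627, -0.6545]
||prox(x)|| = 6.1608
Step 4: Proximal objective.
0.5*||prox-x||^2 = 1.0513
lambda*||prox|| = 8.9332
Total = 9.9843


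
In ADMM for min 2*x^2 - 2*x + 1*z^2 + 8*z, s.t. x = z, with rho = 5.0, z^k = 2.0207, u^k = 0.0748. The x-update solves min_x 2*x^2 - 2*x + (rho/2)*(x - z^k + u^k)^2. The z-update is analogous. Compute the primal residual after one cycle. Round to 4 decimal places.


ADMM iteration with rho = 5.0, z^k = 2.0207, u^k = 0.0748
Step 1: x-update.
Minimize 2*x^2 - 2*x + (5.0/2)*(x - 2.0207 + 0.0748)^2
FOC: (2*2 + 5.0)*x = 2 + 5.0*(2.0207 - 0.0748)
x^{k+1} = 1.3033
Step 2: z-update.
Minimize 1*z^2 + 8*z + (5.0/2)*(1.3033 - z + 0.0748)^2
FOC: (2*1 + 5.0)*z = -8 + 5.0*(1.3033 + 0.0748)
z^{k+1} = -0.1585
Step 3: u-update.
u^{k+1} = 0.0748 + 1.3033 + 0.1585 = 1.5366
Step 4: Primal residual = |1.3033 + 0.1585| = 1.4618


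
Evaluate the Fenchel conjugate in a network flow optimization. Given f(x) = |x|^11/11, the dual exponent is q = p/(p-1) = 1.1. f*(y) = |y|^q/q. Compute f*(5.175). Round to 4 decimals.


The conjugate exponent q satisfies 1/p + 1/q = 1.
p = 11, so q = 11/(11 - 1) = 1.1
|y|^q = 5.175^1.1 = 6.0996
f*(5.175) = 6.0996 / 1.1 = 5.5451


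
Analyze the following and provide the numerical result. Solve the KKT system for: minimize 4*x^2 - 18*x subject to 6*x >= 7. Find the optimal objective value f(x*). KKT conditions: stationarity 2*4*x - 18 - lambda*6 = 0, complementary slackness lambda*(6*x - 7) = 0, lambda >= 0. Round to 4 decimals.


Step 1: Try lambda = 0 (constraint inactive).
Stationarity: 2*4*x - 18 = 0
x* = 18/(2*4) = 2.25
Check constraint: 6*2.25 = 13.5 >= 7 -- satisfied.
Step 2: Compute optimal value.
f(x*) = 4*2.25^2 - 18*2.25 = -20.25


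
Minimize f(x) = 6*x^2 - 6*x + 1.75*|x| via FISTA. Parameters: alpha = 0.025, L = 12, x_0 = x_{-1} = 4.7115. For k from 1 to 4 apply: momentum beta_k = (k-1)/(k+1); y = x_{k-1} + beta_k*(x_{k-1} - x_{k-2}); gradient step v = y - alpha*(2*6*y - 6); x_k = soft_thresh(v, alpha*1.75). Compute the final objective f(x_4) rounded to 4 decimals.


FISTA on f(x) = 6*x^2 - 6*x + 1.75*|x|
L = 12, alpha = 0.025
Iteration 1: beta = 0.0, y = 4.7115 + 0.0*(4.7115 - 4.7115) = 4.7115
  grad(y) = 50.538, v = y - alpha*grad = 3.4481
  prox(v) = soft_thresh(3.4481, 0.0438) = 3.4043
Iteration 2: beta = 0.3333, y = 3.4043 + 0.3333*(3.4043 - 4.7115) = 2.9686
  grad(y) = 29.6228, v = y - alpha*grad = 2.228
  prox(v) = soft_thresh(2.228, 0.0438) = 2.1842
Iteration 3: beta = 0.5, y = 2.1842 + 0.5*(2.1842 - 3.4043) = 1.5742
  grad(y) = 12.8906, v = y - alpha*grad = 1.252
  prox(v) = soft_thresh(1.252, 0.0438) = 1.2082
Iteration 4: beta = 0.6, y = 1.2082 + 0.6*(1.2082 - 2.1842) = 0.6226
  grad(y) = 1.4709, v = y - alpha*grad = 0.5858
  prox(v) = soft_thresh(0.5858, 0.0438) = 0.5421
f(x_4) = 6*0.5421^2 - 6*0.5421 + 1.75*|0.5421| = -0.5408


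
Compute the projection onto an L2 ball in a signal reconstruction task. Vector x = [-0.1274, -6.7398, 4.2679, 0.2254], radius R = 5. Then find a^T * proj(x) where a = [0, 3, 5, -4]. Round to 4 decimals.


Step 1: Compute ||x|| (intermediates to 6 decimals).
||x|| = sqrt((-0.1274)^2 + (-6.7398)^2 + 4.2679^2 + 0.2254^2) = 7.981661
Step 2: Project.
Since ||x|| > R, scale = R/||x|| = 5/7.981661 = 0.626436, proj(x) = scale * x
proj(x) = [-0.079808, -4.222053, 2.673566, 0.141199]
Step 3: Dot product.
a^T * proj(x) = 0*(-0.079808) + 3*(-4.222053) + 5*2.673566 - 4*0.141199 = 0.1369


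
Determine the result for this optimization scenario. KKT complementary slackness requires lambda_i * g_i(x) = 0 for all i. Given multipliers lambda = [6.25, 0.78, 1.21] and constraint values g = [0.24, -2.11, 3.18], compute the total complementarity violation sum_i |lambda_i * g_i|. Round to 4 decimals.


KKT complementary slackness check:
lambda_1 * g_1 = 6.25 * 0.24 = 1.5
lambda_2 * g_2 = 0.78 * -2.11 = -1.6458
lambda_3 * g_3 = 1.21 * 3.18 = 3.8478
Total violation = 1.5 + 1.6458 + 3.8478 = 6.9936


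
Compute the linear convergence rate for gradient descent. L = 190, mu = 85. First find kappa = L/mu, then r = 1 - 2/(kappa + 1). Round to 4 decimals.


Step 1: Compute the condition number.
kappa = L/mu = 190/85 = 2.2353
Step 2: Compute the convergence rate.
r = 1 - 2/(kappa + 1) = 1 - 2*mu/(L + mu) = (L - mu)/(L + mu) = 105/275 = 0.3818


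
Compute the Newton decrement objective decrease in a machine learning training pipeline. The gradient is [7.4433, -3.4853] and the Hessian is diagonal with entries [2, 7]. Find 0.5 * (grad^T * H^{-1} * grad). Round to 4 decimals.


Step 1: H is diagonal, so H^(-1) * g = [3.7217, -0.4979].
Step 2: g^T H^(-1) g = sum_i g_i^2 / H_ii
  = (7.4433)^2/2 + (-3.4853)^2/7
  = 27.7014 + 1.7353 = 29.4367
Step 3: Objective decrease = 0.5 * g^T H^(-1) g = 14.7183


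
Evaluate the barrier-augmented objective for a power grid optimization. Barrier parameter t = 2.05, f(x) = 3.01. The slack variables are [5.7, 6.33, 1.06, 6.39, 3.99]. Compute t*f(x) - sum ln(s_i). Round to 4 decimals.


Step 1: Compute log-barrier.
ln values: [1.7405, 1.8453, 0.0583, 1.8547, 1.3838]
phi = -(1.7405 + 1.8453 + 0.0583 + 1.8547 + 1.3838) = -6.8826
Step 2: Compute augmented objective.
t*f(x) = 2.05*3.01 = 6.1705
Total = 6.1705 - 6.8826 = -0.7121


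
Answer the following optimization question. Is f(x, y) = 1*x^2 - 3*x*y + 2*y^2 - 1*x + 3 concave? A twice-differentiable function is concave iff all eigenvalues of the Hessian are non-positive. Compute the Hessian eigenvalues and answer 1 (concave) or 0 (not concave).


The Hessian of f(x,y) = 1*x^2 - 3*x*y + 2*y^2 - 1*x + 3 is:
H = [[2, -3], [-3, 4]]
Trace = 2 + 4 = 6
Determinant = 2*4 - (-3)^2 = -1
Discriminant = (6)^2 - 4*-1 = 40.0
Eigenvalues: lambda_1 = -0.1623, lambda_2 = 6.1623
The function is not concave.

0


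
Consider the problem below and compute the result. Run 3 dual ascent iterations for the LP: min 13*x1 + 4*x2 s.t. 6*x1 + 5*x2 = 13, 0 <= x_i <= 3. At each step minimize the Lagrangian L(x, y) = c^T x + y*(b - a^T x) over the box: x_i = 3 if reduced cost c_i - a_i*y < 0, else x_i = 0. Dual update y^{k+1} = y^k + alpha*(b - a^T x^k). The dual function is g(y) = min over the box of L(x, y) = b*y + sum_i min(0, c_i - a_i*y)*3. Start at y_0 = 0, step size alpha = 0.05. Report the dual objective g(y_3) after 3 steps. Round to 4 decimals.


Dual ascent for LP: min 13*x1 + 4*x2, 6*x1 + 5*x2 = 13, 0 <= x_i <= 3
Step 1: y^k = 0.0, reduced costs: (13.0, 4.0)
  x^k = (0.0, 0.0), subgradient = b - a^T x = 13.0
  y^{k+1} = 0.0 + 0.05*13.0 = 0.65
Step 2: y^k = 0.65, reduced costs: (9.1, 0.75)
  x^k = (0.0, 0.0), subgradient = b - a^T x = 13.0
  y^{k+1} = 0.65 + 0.05*13.0 = 1.3
Step 3: y^k = 1.3, reduced costs: (5.2, -2.5)
  x^k = (0.0, 3.0), subgradient = b - a^T x = -2.0
  y^{k+1} = 1.3 + 0.05*-2.0 = 1.2
Dual objective at y_3 = 1.2: reduced costs (5.8, -2.0), box minimizer x = (0.0, 3.0)
g(y_3) = b*y + (c1 - a1*y)*x1 + (c2 - a2*y)*x2 = 13*1.2 + 5.8*0.0 + (-2.0)*3.0 = 15.6 + 0.0 - 6.0 = 9.6


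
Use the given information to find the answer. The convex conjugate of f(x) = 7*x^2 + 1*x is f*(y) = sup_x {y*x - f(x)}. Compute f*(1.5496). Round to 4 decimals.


f*(y) = sup_x {y*x - a*x^2 - b*x} = sup_x {(y-b)*x - a*x^2}
FOC: (y - b) - 2a*x = 0 => x* = (y - b)/(2a)
x* = (1.5496 - 1)/(2*7) = 0.0393
f*(1.5496) = (y-b)^2/(4a) = (1.5496 - 1)^2/(4*7)
= 0.3021/28 = 0.0108


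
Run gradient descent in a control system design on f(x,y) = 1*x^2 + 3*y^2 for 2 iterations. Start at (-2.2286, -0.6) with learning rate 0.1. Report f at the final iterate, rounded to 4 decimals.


Gradient descent on f(x,y) = 1*x^2 + 3*y^2.
Starting point: (-2.2286, -0.6), alpha = 0.1
Step 1: grad_x = 2*1*-2.2286 = -4.4572, grad_y = 2*3*-0.6 = -3.6
  x_1 = -2.2286 - 0.1*-4.4572 = -1.7829
  y_1 = -0.6 - 0.1*-3.6 = -0.24
Step 2: grad_x = 2*1*-1.7829 = -3.5658, grad_y = 2*3*-0.24 = -1.44
  x_2 = -1.7829 - 0.1*-3.5658 = -1.4263
  y_2 = -0.24 - 0.1*-1.44 = -0.096
f(-1.4263, -0.096) = 1*(-1.4263)^2 + 3*(-0.096)^2 = 2.062


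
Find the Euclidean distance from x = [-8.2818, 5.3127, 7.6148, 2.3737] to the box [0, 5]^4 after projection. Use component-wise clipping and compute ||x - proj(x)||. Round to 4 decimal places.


Project each component onto [0, 5].
clip(-8.2818) = 0.0, clip(5.3127) = 5.0, clip(7.6148) = 5.0, clip(2.3737) = 2.3737
Projection = [0.0, 5.0, 5.0, 2.3737]
Squared diffs: [68.5882, 0.0978, 6.8372, 0.0]
Distance = sqrt(75.5232) = 8.6904


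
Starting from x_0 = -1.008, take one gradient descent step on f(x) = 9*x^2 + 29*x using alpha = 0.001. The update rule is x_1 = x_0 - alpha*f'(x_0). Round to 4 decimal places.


We compute the gradient at x_0 and apply the update.
f'(x) = 18*x + 29
f'(-1.008) = 18*-1.008 + 29 = 10.856
x_1 = -1.008 - 0.001*10.856 = -1.0189


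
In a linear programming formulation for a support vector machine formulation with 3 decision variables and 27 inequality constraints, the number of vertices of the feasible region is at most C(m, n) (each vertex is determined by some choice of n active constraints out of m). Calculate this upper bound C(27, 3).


Each vertex corresponds to some choice of n active constraints out of m, so the number of vertices is at most C(m, n) = m! / (n!(m-n)!).
m = 27, n = 3
Numerator: 27 * 26 * 25
Denominator: 3! = 6
C(27, 3) = 2925


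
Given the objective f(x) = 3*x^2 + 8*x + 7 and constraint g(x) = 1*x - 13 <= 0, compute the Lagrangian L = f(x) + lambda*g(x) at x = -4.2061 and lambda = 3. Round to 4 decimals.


Step 1: Evaluate f(x).
f(-4.2061) = 3*(-4.2061)^2 + 8*(-4.2061) + 7 = 26.425
Step 2: Evaluate g(x).
g(-4.2061) = 1*-4.2061 - 13 = -17.2061
Step 3: Compute Lagrangian.
L = 26.425 + 3*-17.2061 = -25.1933


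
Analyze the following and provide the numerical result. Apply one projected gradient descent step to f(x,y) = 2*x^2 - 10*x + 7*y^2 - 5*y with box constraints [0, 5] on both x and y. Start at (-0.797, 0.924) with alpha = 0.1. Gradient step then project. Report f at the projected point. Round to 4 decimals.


Step 1: Compute gradient at (-0.797, 0.924).
grad_x = 2*2*-0.797 - 10 = -13.188
grad_y = 2*7*0.924 - 5 = 7.936
Step 2: Gradient step.
x_raw = -0.797 - 0.1*-13.188 = 0.5218
y_raw = 0.924 - 0.1*7.936 = 0.1304
Step 3: Project onto [0, 5].
x_proj = clip(0.5218) = 0.5218
y_proj = clip(0.1304) = 0.1304
Step 4: Evaluate f.
f(0.5218, 0.1304) = -5.2064


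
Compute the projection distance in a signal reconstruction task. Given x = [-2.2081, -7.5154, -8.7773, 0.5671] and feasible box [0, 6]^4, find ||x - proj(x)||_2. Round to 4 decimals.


Project each component onto [0, 6].
clip(-2.2081) = 0.0, clip(-7.5154) = 0.0, clip(-8.7773) = 0.0, clip(0.5671) = 0.5671
Projection = [0.0, 0.0, 0.0, 0.5671]
Squared diffs: [4.8757, 56.4812, 77.041, 0.0]
Distance = sqrt(138.3979) = 11.7643


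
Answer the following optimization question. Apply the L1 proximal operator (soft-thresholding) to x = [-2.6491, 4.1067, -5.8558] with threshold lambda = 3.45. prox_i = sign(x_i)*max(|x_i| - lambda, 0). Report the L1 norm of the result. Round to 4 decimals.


Soft-thresholding with lambda = 3.45:
prox(-2.6491) = sign(-2.6491)*max(|-2.6491| - 3.45, 0) = 0.0
prox(4.1067) = sign(4.1067)*max(|4.1067| - 3.45, 0) = 0.6567
prox(-5.8558) = sign(-5.8558)*max(|-5.8558| - 3.45, 0) = -2.4058
prox(x) = [0.0, 0.6567, -2.4058]
||prox(x)||_1 = 0.0 + 0.6567 + 2.4058 = 3.0625


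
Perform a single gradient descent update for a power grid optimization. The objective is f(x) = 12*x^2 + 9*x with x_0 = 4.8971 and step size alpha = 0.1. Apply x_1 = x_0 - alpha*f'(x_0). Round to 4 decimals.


We compute the gradient at x_0 and apply the update.
f'(x) = 24*x + 9
f'(4.8971) = 24*4.8971 + 9 = 126.5304
x_1 = 4.8971 - 0.1*126.5304 = -7.7559


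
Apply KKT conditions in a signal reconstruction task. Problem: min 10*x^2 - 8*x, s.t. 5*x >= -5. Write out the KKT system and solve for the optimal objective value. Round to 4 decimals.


Step 1: Try lambda = 0 (constraint inactive).
Stationarity: 2*10*x - 8 = 0
x* = 8/(2*10) = 0.4
Check constraint: 5*0.4 = 2.0 >= -5 -- satisfied.
Step 2: Compute optimal value.
f(x*) = 10*0.4^2 - 8*0.4 = -1.6


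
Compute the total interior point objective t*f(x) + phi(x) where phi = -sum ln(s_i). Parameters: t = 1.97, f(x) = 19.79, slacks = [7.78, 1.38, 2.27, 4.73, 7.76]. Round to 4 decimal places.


Step 1: Compute log-barrier.
ln values: [2.0516, 0.3221, 0.8198, 1.5539, 2.049]
phi = -(2.0516 + 0.3221 + 0.8198 + 1.5539 + 2.049) = -6.7963
Step 2: Compute augmented objective.
t*f(x) = 1.97*19.79 = 38.9863
Total = 38.9863 - 6.7963 = 32.19


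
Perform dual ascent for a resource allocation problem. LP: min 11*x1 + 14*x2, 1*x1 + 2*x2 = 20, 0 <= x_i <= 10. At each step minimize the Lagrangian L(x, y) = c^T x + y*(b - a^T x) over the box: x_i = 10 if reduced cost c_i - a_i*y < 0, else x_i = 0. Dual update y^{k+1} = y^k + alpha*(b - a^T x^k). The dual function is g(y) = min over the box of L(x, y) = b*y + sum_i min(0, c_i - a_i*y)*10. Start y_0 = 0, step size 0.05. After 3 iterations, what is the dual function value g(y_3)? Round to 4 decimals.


Dual ascent for LP: min 11*x1 + 14*x2, 1*x1 + 2*x2 = 20, 0 <= x_i <= 10
Step 1: y^k = 0.0, reduced costs: (11.0, 14.0)
  x^k = (0.0, 0.0), subgradient = b - a^T x = 20.0
  y^{k+1} = 0.0 + 0.05*20.0 = 1.0
Step 2: y^k = 1.0, reduced costs: (10.0, 12.0)
  x^k = (0.0, 0.0), subgradient = b - a^T x = 20.0
  y^{k+1} = 1.0 + 0.05*20.0 = 2.0
Step 3: y^k = 2.0, reduced costs: (9.0, 10.0)
  x^k = (0.0, 0.0), subgradient = b - a^T x = 20.0
  y^{k+1} = 2.0 + 0.05*20.0 = 3.0
Dual objective at y_3 = 3.0: reduced costs (8.0, 8.0), box minimizer x = (0.0, 0.0)
g(y_3) = b*y + (c1 - a1*y)*x1 + (c2 - a2*y)*x2 = 20*3.0 + 8.0*0.0 + 8.0*0.0 = 60.0 + 0.0 + 0.0 = 60.0


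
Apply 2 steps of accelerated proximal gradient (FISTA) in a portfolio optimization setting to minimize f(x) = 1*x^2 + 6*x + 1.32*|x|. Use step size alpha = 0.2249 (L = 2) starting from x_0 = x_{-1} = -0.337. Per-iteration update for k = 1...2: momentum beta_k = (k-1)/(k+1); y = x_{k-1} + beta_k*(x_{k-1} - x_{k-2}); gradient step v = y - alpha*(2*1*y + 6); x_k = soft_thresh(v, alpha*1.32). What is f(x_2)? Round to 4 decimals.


FISTA on f(x) = 1*x^2 + 6*x + 1.32*|x|
L = 2, alpha = 0.2249
Iteration 1: beta = 0.0, y = -0.337 + 0.0*(-0.337 + 0.337) = -0.337
  grad(y) = 5.326, v = y - alpha*grad = -1.5348
  prox(v) = soft_thresh(-1.5348, 0.2969) = -1.2379
Iteration 2: beta = 0.3333, y = -1.2379 + 0.3333*(-1.2379 + 0.337) = -1.5383
  grad(y) = 2.9235, v = y - alpha*grad = -2.1958
  prox(v) = soft_thresh(-2.1958, 0.2969) = -1.8989
f(x_2) = 1*(-1.8989)^2 + 6*(-1.8989) + 1.32*|-1.8989| = -5.281


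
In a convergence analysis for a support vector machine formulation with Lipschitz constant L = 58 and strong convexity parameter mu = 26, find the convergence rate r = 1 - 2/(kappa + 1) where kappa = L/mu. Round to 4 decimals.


Step 1: Compute the condition number.
kappa = L/mu = 58/26 = 2.2308
Step 2: Compute the convergence rate.
r = 1 - 2/(kappa + 1) = 1 - 2*mu/(L + mu) = (L - mu)/(L + mu) = 32/84 = 0.381


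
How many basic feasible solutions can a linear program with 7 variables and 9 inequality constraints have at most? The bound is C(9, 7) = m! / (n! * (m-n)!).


Each vertex corresponds to some choice of n active constraints out of m, so the number of vertices is at most C(m, n) = m! / (n!(m-n)!).
m = 9, n = 7
Numerator: 9 * 8 * 7 * 6 * 5 * 4 * 3
Denominator: 7! = 5040
C(9, 7) = 36


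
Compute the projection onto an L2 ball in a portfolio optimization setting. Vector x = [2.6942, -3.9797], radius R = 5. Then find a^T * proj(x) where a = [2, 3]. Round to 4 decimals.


Step 1: Compute ||x|| (intermediates to 6 decimals).
||x|| = sqrt(2.6942^2 + (-3.9797)^2) = 4.805905
Step 2: Project.
Since ||x|| <= R, proj = x (no scaling needed).
proj(x) = [2.6942, -3.9797]
Step 3: Dot product.
a^T * proj(x) = 2*2.6942 + 3*(-3.9797) = -6.5507


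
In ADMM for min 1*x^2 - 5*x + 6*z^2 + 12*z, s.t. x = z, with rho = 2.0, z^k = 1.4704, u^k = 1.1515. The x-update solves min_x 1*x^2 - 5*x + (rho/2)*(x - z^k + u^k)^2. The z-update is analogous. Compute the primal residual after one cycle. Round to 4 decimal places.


ADMM iteration with rho = 2.0, z^k = 1.4704, u^k = 1.1515
Step 1: x-update.
Minimize 1*x^2 - 5*x + (2.0/2)*(x - 1.4704 + 1.1515)^2
FOC: (2*1 + 2.0)*x = 5 + 2.0*(1.4704 - 1.1515)
x^{k+1} = 1.4095
Step 2: z-update.
Minimize 6*z^2 + 12*z + (2.0/2)*(1.4095 - z + 1.1515)^2
FOC: (2*6 + 2.0)*z = -12 + 2.0*(1.4095 + 1.1515)
z^{k+1} = -0.4913
Step 3: u-update.
u^{k+1} = 1.1515 + 1.4095 + 0.4913 = 3.0522
Step 4: Primal residual = |1.4095 + 0.4913| = 1.9007


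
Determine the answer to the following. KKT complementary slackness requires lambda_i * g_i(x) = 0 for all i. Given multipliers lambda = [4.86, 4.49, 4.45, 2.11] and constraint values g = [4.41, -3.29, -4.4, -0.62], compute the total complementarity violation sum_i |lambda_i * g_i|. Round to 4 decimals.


KKT complementary slackness check:
lambda_1 * g_1 = 4.86 * 4.41 = 21.4326
lambda_2 * g_2 = 4.49 * -3.29 = -14.7721
lambda_3 * g_3 = 4.45 * -4.4 = -19.58
lambda_4 * g_4 = 2.11 * -0.62 = -1.3082
Total violation = 21.4326 + 14.7721 + 19.58 + 1.3082 = 57.0929


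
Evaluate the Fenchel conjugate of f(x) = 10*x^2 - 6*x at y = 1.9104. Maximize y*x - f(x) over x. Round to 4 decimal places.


f*(y) = sup_x {y*x - a*x^2 - b*x} = sup_x {(y-b)*x - a*x^2}
FOC: (y - b) - 2a*x = 0 => x* = (y - b)/(2a)
x* = (1.9104 + 6)/(2*10) = 0.3955
f*(1.9104) = (y-b)^2/(4a) = (1.9104 + 6)^2/(4*10)
= 62.5744/40 = 1.5644


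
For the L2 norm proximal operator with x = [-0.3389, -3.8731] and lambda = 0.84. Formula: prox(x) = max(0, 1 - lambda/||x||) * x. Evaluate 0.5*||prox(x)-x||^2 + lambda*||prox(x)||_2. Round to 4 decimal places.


Step 1: Compute ||x||.
||x|| = 3.8879
Step 2: Compute scaling factor.
scale = max(0, 1 - 0.84/3.8879) = 0.7839
Step 3: prox(x) = [-0.2657, -3.0363]
||prox(x)|| = 3.0479
Step 4: Proximal objective.
0.5*||prox-x||^2 = 0.3528
lambda*||prox|| = 2.5602
Total = 2.913


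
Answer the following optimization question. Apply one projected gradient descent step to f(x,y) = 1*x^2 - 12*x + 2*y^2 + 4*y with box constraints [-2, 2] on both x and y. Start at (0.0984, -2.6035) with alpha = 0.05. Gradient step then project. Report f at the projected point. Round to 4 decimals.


Step 1: Compute gradient at (0.0984, -2.6035).
grad_x = 2*1*0.0984 - 12 = -11.8032
grad_y = 2*2*-2.6035 + 4 = -6.414
Step 2: Gradient step.
x_raw = 0.0984 - 0.05*-11.8032 = 0.6886
y_raw = -2.6035 - 0.05*-6.414 = -2.2828
Step 3: Project onto [-2, 2].
x_proj = clip(0.6886) = 0.6886
y_proj = clip(-2.2828) = -2.0
Step 4: Evaluate f.
f(0.6886, -2.0) = -7.7886


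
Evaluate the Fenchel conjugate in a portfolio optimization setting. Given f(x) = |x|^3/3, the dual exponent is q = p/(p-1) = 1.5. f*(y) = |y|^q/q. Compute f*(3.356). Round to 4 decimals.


The conjugate exponent q satisfies 1/p + 1/q = 1.
p = 3, so q = 3/(3 - 1) = 1.5
|y|^q = 3.356^1.5 = 6.148
f*(3.356) = 6.148 / 1.5 = 4.0987


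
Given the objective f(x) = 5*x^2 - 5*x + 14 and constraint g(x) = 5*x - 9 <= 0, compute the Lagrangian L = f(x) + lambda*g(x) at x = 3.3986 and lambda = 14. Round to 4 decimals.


Step 1: Evaluate f(x).
f(3.3986) = 5*3.3986^2 - 5*3.3986 + 14 = 54.7594
Step 2: Evaluate g(x).
g(3.3986) = 5*3.3986 - 9 = 7.993
Step 3: Compute Lagrangian.
L = 54.7594 + 14*7.993 = 166.6614


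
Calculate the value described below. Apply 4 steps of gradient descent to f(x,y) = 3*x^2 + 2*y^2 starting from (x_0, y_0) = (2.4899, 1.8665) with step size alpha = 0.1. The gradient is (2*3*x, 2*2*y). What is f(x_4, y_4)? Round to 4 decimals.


Gradient descent on f(x,y) = 3*x^2 + 2*y^2.
Starting point: (2.4899, 1.8665), alpha = 0.1
Step 1: grad_x = 2*3*2.4899 = 14.9394, grad_y = 2*2*1.8665 = 7.466
  x_1 = 2.4899 - 0.1*14.9394 = 0.996
  y_1 = 1.8665 - 0.1*7.466 = 1.1199
Step 2: grad_x = 2*3*0.996 = 5.9758, grad_y = 2*2*1.1199 = 4.4796
  x_2 = 0.996 - 0.1*5.9758 = 0.3984
  y_2 = 1.1199 - 0.1*4.4796 = 0.6719
Step 3: grad_x = 2*3*0.3984 = 2.3903, grad_y = 2*2*0.6719 = 2.6878
  x_3 = 0.3984 - 0.1*2.3903 = 0.1594
  y_3 = 0.6719 - 0.1*2.6878 = 0.4032
Step 4: grad_x = 2*3*0.1594 = 0.9561, grad_y = 2*2*0.4032 = 1.6127
  x_4 = 0.1594 - 0.1*0.9561 = 0.0637
  y_4 = 0.4032 - 0.1*1.6127 = 0.2419
f(0.0637, 0.2419) = 3*0.0637^2 + 2*0.2419^2 = 0.1292


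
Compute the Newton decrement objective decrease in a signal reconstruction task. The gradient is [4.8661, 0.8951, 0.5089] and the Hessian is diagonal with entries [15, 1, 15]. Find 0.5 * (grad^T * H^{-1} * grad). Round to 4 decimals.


Step 1: H is diagonal, so H^(-1) * g = [0.3244, 0.8951, 0.0339].
Step 2: g^T H^(-1) g = sum_i g_i^2 / H_ii
  = (4.8661)^2/15 + (0.8951)^2/1 + (0.5089)^2/15
  = 1.5786 + 0.8012 + 0.0173 = 2.3971
Step 3: Objective decrease = 0.5 * g^T H^(-1) g = 1.1985


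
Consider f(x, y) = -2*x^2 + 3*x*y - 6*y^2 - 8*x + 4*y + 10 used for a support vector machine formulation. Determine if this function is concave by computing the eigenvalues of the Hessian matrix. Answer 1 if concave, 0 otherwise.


The Hessian of f(x,y) = -2*x^2 + 3*x*y - 6*y^2 - 8*x + 4*y + 10 is:
H = [[-4, 3], [3, -12]]
Trace = -4 - 12 = -16
Determinant = -4*-12 - (3)^2 = 39
Discriminant = (-16)^2 - 4*39 = 100.0
Eigenvalues: lambda_1 = -13.0, lambda_2 = -3.0
The function is concave.

1


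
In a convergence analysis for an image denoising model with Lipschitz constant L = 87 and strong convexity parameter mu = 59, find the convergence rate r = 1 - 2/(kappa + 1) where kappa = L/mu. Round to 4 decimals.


Step 1: Compute the condition number.
kappa = L/mu = 87/59 = 1.4746
Step 2: Compute the convergence rate.
r = 1 - 2/(kappa + 1) = 1 - 2*mu/(L + mu) = (L - mu)/(L + mu) = 28/146 = 0.1918


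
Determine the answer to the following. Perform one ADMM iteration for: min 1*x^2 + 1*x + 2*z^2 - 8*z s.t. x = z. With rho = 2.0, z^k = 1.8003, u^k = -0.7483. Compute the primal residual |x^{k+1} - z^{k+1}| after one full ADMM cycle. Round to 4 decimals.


ADMM iteration with rho = 2.0, z^k = 1.8003, u^k = -0.7483
Step 1: x-update.
Minimize 1*x^2 + 1*x + (2.0/2)*(x - 1.8003 - 0.7483)^2
FOC: (2*1 + 2.0)*x = -1 + 2.0*(1.8003 + 0.7483)
x^{k+1} = 1.0243
Step 2: z-update.
Minimize 2*z^2 - 8*z + (2.0/2)*(1.0243 - z - 0.7483)^2
FOC: (2*2 + 2.0)*z = 8 + 2.0*(1.0243 - 0.7483)
z^{k+1} = 1.4253
Step 3: u-update.
u^{k+1} = -0.7483 + 1.0243 - 1.4253 = -1.1493
Step 4: Primal residual = |1.0243 - 1.4253| = 0.401


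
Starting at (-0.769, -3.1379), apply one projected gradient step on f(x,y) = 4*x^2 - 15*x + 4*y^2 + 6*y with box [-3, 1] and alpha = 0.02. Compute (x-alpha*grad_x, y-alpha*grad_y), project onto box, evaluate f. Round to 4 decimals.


Step 1: Compute gradient at (-0.769, -3.1379).
grad_x = 2*4*-0.769 - 15 = -21.152
grad_y = 2*4*-3.1379 + 6 = -19.1032
Step 2: Gradient step.
x_raw = -0.769 - 0.02*-21.152 = -0.346
y_raw = -3.1379 - 0.02*-19.1032 = -2.7558
Step 3: Project onto [-3, 1].
x_proj = clip(-0.346) = -0.346
y_proj = clip(-2.7558) = -2.7558
Step 4: Evaluate f.
f(-0.346, -2.7558) = 19.5117


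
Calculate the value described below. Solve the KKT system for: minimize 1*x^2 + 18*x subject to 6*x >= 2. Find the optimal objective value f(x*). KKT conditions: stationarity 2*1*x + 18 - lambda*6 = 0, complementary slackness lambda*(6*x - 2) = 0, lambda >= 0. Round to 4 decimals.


Step 1: Try lambda = 0 (constraint inactive).
x_unc = -18/(2*1) = -9.0
Check: 6*-9.0 = -54.0 < 2 -- violated!
Step 2: Constraint must be active: 6*x = 2
x* = 2/6 = 1/3 = 0.3333 (rounded; the exact value 1/3 is used below)
lambda = (2*1*(1/3) + 18)/6 = 3.1111
Step 3: Compute optimal value.
f(x*) = 1*(1/3)^2 + 18*(1/3) = 6.1111


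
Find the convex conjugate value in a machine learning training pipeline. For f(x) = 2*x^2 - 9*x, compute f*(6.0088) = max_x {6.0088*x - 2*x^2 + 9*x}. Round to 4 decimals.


f*(y) = sup_x {y*x - a*x^2 - b*x} = sup_x {(y-b)*x - a*x^2}
FOC: (y - b) - 2a*x = 0 => x* = (y - b)/(2a)
x* = (6.0088 + 9)/(2*2) = 3.7522
f*(6.0088) = (y-b)^2/(4a) = (6.0088 + 9)^2/(4*2)
= 225.2641/8 = 28.158


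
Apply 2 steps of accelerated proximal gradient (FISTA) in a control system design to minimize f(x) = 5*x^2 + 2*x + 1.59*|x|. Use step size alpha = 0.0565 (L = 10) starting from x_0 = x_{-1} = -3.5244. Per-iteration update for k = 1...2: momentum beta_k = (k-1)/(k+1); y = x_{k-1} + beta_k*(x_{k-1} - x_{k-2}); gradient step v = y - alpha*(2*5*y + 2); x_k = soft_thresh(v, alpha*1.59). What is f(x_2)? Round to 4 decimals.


FISTA on f(x) = 5*x^2 + 2*x + 1.59*|x|
L = 10, alpha = 0.0565
Iteration 1: beta = 0.0, y = -3.5244 + 0.0*(-3.5244 + 3.5244) = -3.5244
  grad(y) = -33.244, v = y - alpha*grad = -1.6461
  prox(v) = soft_thresh(-1.6461, 0.0898) = -1.5563
Iteration 2: beta = 0.3333, y = -1.5563 + 0.3333*(-1.5563 + 3.5244) = -0.9002
  grad(y) = -7.0024, v = y - alpha*grad = -0.5046
  prox(v) = soft_thresh(-0.5046, 0.0898) = -0.4148
f(x_2) = 5*(-0.4148)^2 + 2*(-0.4148) + 1.59*|-0.4148| = 0.6901


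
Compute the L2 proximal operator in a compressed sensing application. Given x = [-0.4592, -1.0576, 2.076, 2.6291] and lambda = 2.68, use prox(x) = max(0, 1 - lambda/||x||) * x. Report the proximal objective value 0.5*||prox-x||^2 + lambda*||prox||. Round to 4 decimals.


Step 1: Compute ||x||.
||x|| = 3.5428
Step 2: Compute scaling factor.
scale = max(0, 1 - 2.68/3.5428) = 0.2435
Step 3: prox(x) = [-0.1118, -0.2576, 0.5056, 0.6403]
||prox(x)|| = 0.8628
Step 4: Proximal objective.
0.5*||prox-x||^2 = 3.5912
lambda*||prox|| = 2.3123
Total = 5.9035


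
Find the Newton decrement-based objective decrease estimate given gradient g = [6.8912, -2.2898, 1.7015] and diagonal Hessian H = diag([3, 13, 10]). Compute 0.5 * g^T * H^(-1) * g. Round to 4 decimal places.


Step 1: H is diagonal, so H^(-1) * g = [2.2971, -0.1761, 0.1702].
Step 2: g^T H^(-1) g = sum_i g_i^2 / H_ii
  = (6.8912)^2/3 + (-2.2898)^2/13 + (1.7015)^2/10
  = 15.8295 + 0.4033 + 0.2895 = 16.5224
Step 3: Objective decrease = 0.5 * g^T H^(-1) g = 8.2612


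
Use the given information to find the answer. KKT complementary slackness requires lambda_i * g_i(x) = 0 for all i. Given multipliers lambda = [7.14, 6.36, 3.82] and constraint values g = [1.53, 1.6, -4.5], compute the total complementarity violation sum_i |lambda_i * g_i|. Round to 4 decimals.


KKT complementary slackness check:
lambda_1 * g_1 = 7.14 * 1.53 = 10.9242
lambda_2 * g_2 = 6.36 * 1.6 = 10.176
lambda_3 * g_3 = 3.82 * -4.5 = -17.19
Total violation = 10.9242 + 10.176 + 17.19 = 38.2902


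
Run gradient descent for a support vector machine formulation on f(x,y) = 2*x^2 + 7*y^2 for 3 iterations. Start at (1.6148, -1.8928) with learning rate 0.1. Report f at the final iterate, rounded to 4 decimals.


Gradient descent on f(x,y) = 2*x^2 + 7*y^2.
Starting point: (1.6148, -1.8928), alpha = 0.1
Step 1: grad_x = 2*2*1.6148 = 6.4592, grad_y = 2*7*-1.8928 = -26.4992
  x_1 = 1.6148 - 0.1*6.4592 = 0.9689
  y_1 = -1.8928 - 0.1*-26.4992 = 0.7571
Step 2: grad_x = 2*2*0.9689 = 3.8755, grad_y = 2*7*0.7571 = 10.5997
  x_2 = 0.9689 - 0.1*3.8755 = 0.5813
  y_2 = 0.7571 - 0.1*10.5997 = -0.3028
Step 3: grad_x = 2*2*0.5813 = 2.3253, grad_y = 2*7*-0.3028 = -4.2399
  x_3 = 0.5813 - 0.1*2.3253 = 0.3488
  y_3 = -0.3028 - 0.1*-4.2399 = 0.1211
f(0.3488, 0.1211) = 2*0.3488^2 + 7*0.1211^2 = 0.346


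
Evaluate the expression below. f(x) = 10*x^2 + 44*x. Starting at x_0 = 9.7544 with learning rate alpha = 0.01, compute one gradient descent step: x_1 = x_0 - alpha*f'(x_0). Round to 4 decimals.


We compute the gradient at x_0 and apply the update.
f'(x) = 20*x + 44
f'(9.7544) = 20*9.7544 + 44 = 239.088
x_1 = 9.7544 - 0.01*239.088 = 7.3635


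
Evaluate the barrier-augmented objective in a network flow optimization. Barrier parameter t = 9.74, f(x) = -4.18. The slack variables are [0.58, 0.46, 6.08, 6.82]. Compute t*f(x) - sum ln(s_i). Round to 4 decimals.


Step 1: Compute log-barrier.
ln values: [-0.5447, -0.7765, 1.805, 1.9199]
phi = -(-0.5447 - 0.7765 + 1.805 + 1.9199) = -2.4036
Step 2: Compute augmented objective.
t*f(x) = 9.74*-4.18 = -40.7132
Total = -40.7132 - 2.4036 = -43.1168
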